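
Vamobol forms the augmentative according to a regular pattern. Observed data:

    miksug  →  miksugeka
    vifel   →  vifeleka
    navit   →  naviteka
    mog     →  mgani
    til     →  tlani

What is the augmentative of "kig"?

"kig" has 1 vowel. The stems with 1 vowel (mog → mgani, til → tlani) delete the last vowel and add -ani.
So kig → kgani.

kgani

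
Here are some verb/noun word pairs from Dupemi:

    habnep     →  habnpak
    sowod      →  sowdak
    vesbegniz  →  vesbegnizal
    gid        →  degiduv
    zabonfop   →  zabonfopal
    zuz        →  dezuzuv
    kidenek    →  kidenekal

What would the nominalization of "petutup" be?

"petutup" has 3 vowels. The stems with 3 vowels (vesbegniz → vesbegnizal, kidenek → kidenekal, zabonfop → zabonfopal) add -al.
The other patterns: stems with 1 vowel add de- … -uv around the stem; stems with 2 vowels delete the last vowel and add -ak.
So petutup → petutupal.

petutupal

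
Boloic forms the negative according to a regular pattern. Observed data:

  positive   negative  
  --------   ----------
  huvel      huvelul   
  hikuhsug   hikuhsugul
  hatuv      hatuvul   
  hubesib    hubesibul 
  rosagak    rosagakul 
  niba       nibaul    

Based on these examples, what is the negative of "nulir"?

Every pair shown (huvel → huvelul, hikuhsug → hikuhsugul, hatuv → hatuvul, …) follows the same rule: add -ul.
So nulir → nulirul.

nulirul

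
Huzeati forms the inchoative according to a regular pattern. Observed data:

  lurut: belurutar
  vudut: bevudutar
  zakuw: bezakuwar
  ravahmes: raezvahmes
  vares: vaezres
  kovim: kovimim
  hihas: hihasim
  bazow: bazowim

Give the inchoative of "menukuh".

bemenukuhar

ravahmes and hihas both end in -s yet inflect differently (raezvahmes, hihasim), so the final letter is not what conditions the rule; the last vowel is.
"menukuh" has last vowel 'u'. The stems whose last vowel is 'u' (lurut → belurutar, vudut → bevudutar, zakuw → bezakuwar) add be- … -ar around the stem.
So menukuh → bemenukuhar.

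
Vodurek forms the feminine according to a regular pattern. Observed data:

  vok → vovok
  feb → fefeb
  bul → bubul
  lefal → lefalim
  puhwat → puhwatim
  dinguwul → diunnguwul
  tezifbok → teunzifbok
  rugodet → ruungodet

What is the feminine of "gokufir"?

gounkufir

bul and lefal both end in -l yet inflect differently (bubul, lefalim), so the final letter is not what conditions the rule; the number of vowels is.
"gokufir" has 3 vowels. The stems with 3 vowels (dinguwul → diunnguwul, tezifbok → teunzifbok, rugodet → ruungodet) insert -un- after the first vowel.
So gokufir → gounkufir.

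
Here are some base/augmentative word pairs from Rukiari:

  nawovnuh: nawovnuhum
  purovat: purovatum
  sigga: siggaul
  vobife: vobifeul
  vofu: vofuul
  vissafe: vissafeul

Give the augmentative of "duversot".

duversotum

purovat and sigga both have last vowel 'a' yet inflect differently (purovatum, siggaul), so the last vowel is not what conditions the rule; whether the stem ends in a vowel or a consonant is.
"duversot" ends in a consonant. The stems ending in a consonant (nawovnuh → nawovnuhum, purovat → purovatum) add -um.
The other pattern: stems ending in a vowel add -ul.
So duversot → duversotum.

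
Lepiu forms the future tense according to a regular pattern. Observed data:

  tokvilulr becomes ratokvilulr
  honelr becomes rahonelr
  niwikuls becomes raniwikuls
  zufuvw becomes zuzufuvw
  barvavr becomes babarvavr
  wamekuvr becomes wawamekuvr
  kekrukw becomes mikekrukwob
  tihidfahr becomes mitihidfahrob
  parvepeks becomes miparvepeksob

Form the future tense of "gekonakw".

tokvilulr and barvavr both end in -r yet inflect differently (ratokvilulr, babarvavr), so the final letter is not what conditions the rule; the second-to-last letter is.
"gekonakw" has second-to-last letter 'k'. The stems whose second-to-last letter is 'k' (kekrukw → mikekrukwob, parvepeks → miparvepeksob) add mi- … -ob around the stem.
The other patterns: stems whose second-to-last letter is 'l' add the prefix ra-; stems whose second-to-last letter is 'v' repeat the first consonant+vowel as a prefix.
So gekonakw → migekonakwob.

migekonakwob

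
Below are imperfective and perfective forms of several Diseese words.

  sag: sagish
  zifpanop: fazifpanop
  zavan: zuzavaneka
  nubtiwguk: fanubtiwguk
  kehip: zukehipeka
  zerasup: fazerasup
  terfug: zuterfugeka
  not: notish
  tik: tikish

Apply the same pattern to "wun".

"wun" has 1 vowel. The stems with 1 vowel (sag → sagish, not → notish, tik → tikish) add -ish.
The other patterns: stems with 2 vowels add zu- … -eka around the stem; stems with 3 vowels add the prefix fa-.
So wun → wunish.

wunish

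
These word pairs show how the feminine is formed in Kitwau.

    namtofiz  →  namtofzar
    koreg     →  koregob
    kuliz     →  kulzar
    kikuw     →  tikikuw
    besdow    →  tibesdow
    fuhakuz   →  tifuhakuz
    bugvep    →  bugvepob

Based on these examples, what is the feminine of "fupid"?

fupdar

"fupid" has last vowel 'i'. The stems whose last vowel is 'i' (kuliz → kulzar, namtofiz → namtofzar) delete the last vowel and add -ar.
So fupid → fupdar.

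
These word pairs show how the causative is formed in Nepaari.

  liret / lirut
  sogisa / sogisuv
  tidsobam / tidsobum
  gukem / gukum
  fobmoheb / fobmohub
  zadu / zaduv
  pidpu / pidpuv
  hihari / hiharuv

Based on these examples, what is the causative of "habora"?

"habora" ends in a vowel. The stems ending in a vowel (sogisa → sogisuv, hihari → hiharuv, pidpu → pidpuv) drop the final letter and add -uv.
The other pattern: stems ending in a consonant change the last vowel to 'u'.
So habora → haboruv.

haboruv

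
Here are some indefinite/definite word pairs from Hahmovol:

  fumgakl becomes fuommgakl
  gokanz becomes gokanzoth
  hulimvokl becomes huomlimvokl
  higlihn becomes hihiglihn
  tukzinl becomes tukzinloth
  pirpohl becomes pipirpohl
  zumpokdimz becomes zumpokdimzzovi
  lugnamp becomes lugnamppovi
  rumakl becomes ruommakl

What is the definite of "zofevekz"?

zoomfevekz

rumakl and pirpohl both end in -l yet inflect differently (ruommakl, pipirpohl), so the final letter is not what conditions the rule; the second-to-last letter is.
"zofevekz" has second-to-last letter 'k'. The stems whose second-to-last letter is 'k' (rumakl → ruommakl, hulimvokl → huomlimvokl, fumgakl → fuommgakl) insert -om- after the first vowel.
So zofevekz → zoomfevekz.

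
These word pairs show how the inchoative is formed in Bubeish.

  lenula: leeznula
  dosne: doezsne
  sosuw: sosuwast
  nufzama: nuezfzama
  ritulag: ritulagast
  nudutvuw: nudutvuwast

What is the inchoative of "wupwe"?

nufzama and ritulag both have last vowel 'a' yet inflect differently (nuezfzama, ritulagast), so the last vowel is not what conditions the rule; whether the stem ends in a vowel or a consonant is.
"wupwe" ends in a vowel. The stems ending in a vowel (dosne → doezsne, nufzama → nuezfzama, lenula → leeznula) insert -ez- after the first vowel.
The other pattern: stems ending in a consonant add -ast.
So wupwe → wuezpwe.

wuezpwe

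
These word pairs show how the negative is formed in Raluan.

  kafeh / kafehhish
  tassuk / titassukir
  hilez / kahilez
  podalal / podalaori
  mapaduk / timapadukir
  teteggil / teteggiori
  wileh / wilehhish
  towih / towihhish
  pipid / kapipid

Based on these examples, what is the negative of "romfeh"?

romfehhish

"romfeh" ends in -h. The stems ending in -h (towih → towihhish, kafeh → kafehhish, wileh → wilehhish) double the final consonant and add -ish.
So romfeh → romfehhish.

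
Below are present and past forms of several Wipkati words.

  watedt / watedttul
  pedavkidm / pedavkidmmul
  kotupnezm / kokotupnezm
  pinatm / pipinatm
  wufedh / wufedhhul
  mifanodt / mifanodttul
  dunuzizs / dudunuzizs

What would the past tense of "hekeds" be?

"hekeds" has second-to-last letter 'd'. The stems whose second-to-last letter is 'd' (wufedh → wufedhhul, watedt → watedttul, pedavkidm → pedavkidmmul) double the final consonant and add -ul.
So hekeds → hekedssul.

hekedssul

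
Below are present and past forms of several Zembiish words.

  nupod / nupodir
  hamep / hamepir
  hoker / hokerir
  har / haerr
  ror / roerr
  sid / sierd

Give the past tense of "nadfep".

hoker and har both end in -r yet inflect differently (hokerir, haerr), so the final letter is not what conditions the rule; the number of vowels is.
"nadfep" has 2 vowels. The stems with 2 vowels (nupod → nupodir, hamep → hamepir, hoker → hokerir) add -ir.
The other pattern: stems with 1 vowel insert -er- after the first vowel.
So nadfep → nadfepir.

nadfepir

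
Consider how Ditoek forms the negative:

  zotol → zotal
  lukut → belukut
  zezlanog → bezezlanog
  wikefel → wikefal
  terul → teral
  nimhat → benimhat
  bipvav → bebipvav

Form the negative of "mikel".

mikal

terul and lukut both have last vowel 'u' yet inflect differently (teral, belukut), so the last vowel is not what conditions the rule; the final letter is.
"mikel" ends in -l. The stems ending in -l (zotol → zotal, terul → teral, wikefel → wikefal) change the last vowel to 'a'.
So mikel → mikal.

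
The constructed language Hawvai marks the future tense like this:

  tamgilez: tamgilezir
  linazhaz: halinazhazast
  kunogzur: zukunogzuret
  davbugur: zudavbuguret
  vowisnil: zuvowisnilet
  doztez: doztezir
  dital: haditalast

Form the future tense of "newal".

hanewalast

doztez and linazhaz both end in -z yet inflect differently (doztezir, halinazhazast), so the final letter is not what conditions the rule; the last vowel is.
"newal" has last vowel 'a'. The stems whose last vowel is 'a' (linazhaz → halinazhazast, dital → haditalast) add ha- … -ast around the stem.
The other patterns: stems whose last vowel is 'e' add -ir; stems whose last vowel is 'i' or 'u' add zu- … -et around the stem.
So newal → hanewalast.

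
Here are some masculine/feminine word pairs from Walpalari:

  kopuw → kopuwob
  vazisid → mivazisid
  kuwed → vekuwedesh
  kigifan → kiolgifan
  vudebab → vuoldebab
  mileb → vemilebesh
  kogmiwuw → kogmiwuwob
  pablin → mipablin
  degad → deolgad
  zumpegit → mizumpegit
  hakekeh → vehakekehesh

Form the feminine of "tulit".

"tulit" has last vowel 'i'. The stems whose last vowel is 'i' (pablin → mipablin, vazisid → mivazisid, zumpegit → mizumpegit) add the prefix mi-.
The other patterns: stems whose last vowel is 'u' add -ob; stems whose last vowel is 'a' insert -ol- after the first vowel; stems whose last vowel is 'e' add ve- … -esh around the stem.
So tulit → mitulit.

mitulit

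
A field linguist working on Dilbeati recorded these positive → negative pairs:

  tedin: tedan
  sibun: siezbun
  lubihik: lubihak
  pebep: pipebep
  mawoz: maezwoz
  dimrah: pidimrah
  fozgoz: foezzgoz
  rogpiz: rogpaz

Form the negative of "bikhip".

rogpiz and fozgoz both end in -z yet inflect differently (rogpaz, foezzgoz), so the final letter is not what conditions the rule; the last vowel is.
"bikhip" has last vowel 'i'. The stems whose last vowel is 'i' (rogpiz → rogpaz, lubihik → lubihak, tedin → tedan) change the last vowel to 'a'.
So bikhip → bikhap.

bikhap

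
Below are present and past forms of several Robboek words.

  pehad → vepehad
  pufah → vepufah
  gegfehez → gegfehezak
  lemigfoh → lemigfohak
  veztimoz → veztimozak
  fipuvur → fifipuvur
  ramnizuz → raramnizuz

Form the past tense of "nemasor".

pufah and lemigfoh both end in -h yet inflect differently (vepufah, lemigfohak), so the final letter is not what conditions the rule; the last vowel is.
"nemasor" has last vowel 'o'. The stems whose last vowel is 'o' (lemigfoh → lemigfohak, veztimoz → veztimozak) add -ak.
The other patterns: stems whose last vowel is 'a' add the prefix ve-; stems whose last vowel is 'u' repeat the first consonant+vowel as a prefix.
So nemasor → nemasorak.

nemasorak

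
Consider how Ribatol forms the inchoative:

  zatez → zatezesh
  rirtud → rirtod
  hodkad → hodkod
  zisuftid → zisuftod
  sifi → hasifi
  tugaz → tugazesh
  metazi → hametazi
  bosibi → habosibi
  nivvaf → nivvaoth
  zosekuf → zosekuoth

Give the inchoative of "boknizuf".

zisuftid and metazi both have last vowel 'i' yet inflect differently (zisuftod, hametazi), so the last vowel is not what conditions the rule; the final letter is.
"boknizuf" ends in -f. The stems ending in -f (zosekuf → zosekuoth, nivvaf → nivvaoth) drop the final letter and add -oth.
The other patterns: stems ending in -d change the last vowel to 'o'; stems ending in -i add the prefix ha-; stems ending in -z add -esh.
So boknizuf → boknizuoth.

boknizuoth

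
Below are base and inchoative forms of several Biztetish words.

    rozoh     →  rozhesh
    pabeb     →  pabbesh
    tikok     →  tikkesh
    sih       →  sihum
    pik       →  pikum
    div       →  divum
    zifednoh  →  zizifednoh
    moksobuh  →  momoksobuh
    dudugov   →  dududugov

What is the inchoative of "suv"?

suvum

pik and tikok both end in -k yet inflect differently (pikum, tikkesh), so the final letter is not what conditions the rule; the number of vowels is.
"suv" has 1 vowel. The stems with 1 vowel (div → divum, sih → sihum, pik → pikum) add -um.
The other patterns: stems with 2 vowels delete the last vowel and add -esh; stems with 3 vowels repeat the first consonant+vowel as a prefix.
So suv → suvum.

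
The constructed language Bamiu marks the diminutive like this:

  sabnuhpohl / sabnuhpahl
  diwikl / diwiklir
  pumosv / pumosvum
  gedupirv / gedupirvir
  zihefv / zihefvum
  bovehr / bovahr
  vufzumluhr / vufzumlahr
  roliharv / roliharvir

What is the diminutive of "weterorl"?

diwikl and sabnuhpohl both end in -l yet inflect differently (diwiklir, sabnuhpahl), so the final letter is not what conditions the rule; the second-to-last letter is.
"weterorl" has second-to-last letter 'r'. The stems whose second-to-last letter is 'r' (gedupirv → gedupirvir, roliharv → roliharvir) add -ir.
So weterorl → weterorlir.

weterorlir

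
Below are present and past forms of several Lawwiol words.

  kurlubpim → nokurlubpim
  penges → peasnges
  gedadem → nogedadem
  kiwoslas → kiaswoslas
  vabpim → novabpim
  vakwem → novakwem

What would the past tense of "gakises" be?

gedadem and penges both have last vowel 'e' yet inflect differently (nogedadem, peasnges), so the last vowel is not what conditions the rule; the final letter is.
"gakises" ends in -s. The stems ending in -s (penges → peasnges, kiwoslas → kiaswoslas) insert -as- after the first vowel.
So gakises → gaaskises.

gaaskises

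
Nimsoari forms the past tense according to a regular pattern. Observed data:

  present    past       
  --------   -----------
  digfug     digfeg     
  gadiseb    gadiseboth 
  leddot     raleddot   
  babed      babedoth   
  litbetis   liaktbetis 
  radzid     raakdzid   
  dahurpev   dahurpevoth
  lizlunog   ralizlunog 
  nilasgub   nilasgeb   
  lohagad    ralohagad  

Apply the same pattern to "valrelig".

vaaklrelig

"valrelig" has last vowel 'i'. The stems whose last vowel is 'i' (radzid → raakdzid, litbetis → liaktbetis) insert -ak- after the first vowel.
The other patterns: stems whose last vowel is 'e' add -oth; stems whose last vowel is 'a' or 'o' add the prefix ra-; stems whose last vowel is 'u' change the last vowel to 'e'.
So valrelig → vaaklrelig.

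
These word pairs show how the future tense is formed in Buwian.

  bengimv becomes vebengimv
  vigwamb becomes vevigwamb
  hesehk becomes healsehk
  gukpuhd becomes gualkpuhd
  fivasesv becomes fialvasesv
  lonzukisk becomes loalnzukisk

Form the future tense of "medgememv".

bengimv and fivasesv both end in -v yet inflect differently (vebengimv, fialvasesv), so the final letter is not what conditions the rule; the second-to-last letter is.
"medgememv" has second-to-last letter 'm'. The stems whose second-to-last letter is 'm' (bengimv → vebengimv, vigwamb → vevigwamb) add the prefix ve-.
So medgememv → vemedgememv.

vemedgememv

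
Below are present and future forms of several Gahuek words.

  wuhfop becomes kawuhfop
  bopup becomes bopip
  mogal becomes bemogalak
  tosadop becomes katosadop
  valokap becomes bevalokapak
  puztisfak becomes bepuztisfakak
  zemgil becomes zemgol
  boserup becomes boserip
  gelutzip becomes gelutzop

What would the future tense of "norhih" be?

boserup and gelutzip both end in -p yet inflect differently (boserip, gelutzop), so the final letter is not what conditions the rule; the last vowel is.
"norhih" has last vowel 'i'. The stems whose last vowel is 'i' (zemgil → zemgol, gelutzip → gelutzop) change the last vowel to 'o'.
The other patterns: stems whose last vowel is 'u' change the last vowel to 'i'; stems whose last vowel is 'o' add the prefix ka-; stems whose last vowel is 'a' add be- … -ak around the stem.
So norhih → norhoh.

norhoh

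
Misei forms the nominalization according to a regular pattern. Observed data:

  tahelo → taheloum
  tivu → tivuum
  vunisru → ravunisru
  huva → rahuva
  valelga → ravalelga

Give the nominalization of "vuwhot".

tivu and vunisru both end in -u yet inflect differently (tivuum, ravunisru), so the final letter is not what conditions the rule; the first letter is.
"vuwhot" begins with v-. The stems beginning with v- (vunisru → ravunisru, valelga → ravalelga) add the prefix ra-.
The other pattern: stems beginning with t- add -um.
So vuwhot → ravuwhot.

ravuwhot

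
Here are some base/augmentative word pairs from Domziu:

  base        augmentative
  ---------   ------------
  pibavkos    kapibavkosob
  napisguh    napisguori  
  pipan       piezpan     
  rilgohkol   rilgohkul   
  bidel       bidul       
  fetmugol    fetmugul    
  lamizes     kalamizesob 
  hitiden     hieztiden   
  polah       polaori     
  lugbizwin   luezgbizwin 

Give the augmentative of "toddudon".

bidel and hitiden both have last vowel 'e' yet inflect differently (bidul, hieztiden), so the last vowel is not what conditions the rule; the final letter is.
"toddudon" ends in -n. The stems ending in -n (hitiden → hieztiden, pipan → piezpan, lugbizwin → luezgbizwin) insert -ez- after the first vowel.
So toddudon → toezddudon.

toezddudon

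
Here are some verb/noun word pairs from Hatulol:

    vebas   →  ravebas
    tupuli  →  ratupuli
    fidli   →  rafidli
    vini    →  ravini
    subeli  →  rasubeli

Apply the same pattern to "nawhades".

Every pair shown (vebas → ravebas, tupuli → ratupuli, fidli → rafidli, …) follows the same rule: add the prefix ra-.
So nawhades → ranawhades.

ranawhades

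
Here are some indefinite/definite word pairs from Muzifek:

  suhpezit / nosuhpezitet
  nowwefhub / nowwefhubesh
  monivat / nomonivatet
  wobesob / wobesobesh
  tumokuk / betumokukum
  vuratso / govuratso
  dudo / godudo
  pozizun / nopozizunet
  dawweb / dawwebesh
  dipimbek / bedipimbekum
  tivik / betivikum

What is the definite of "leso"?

"leso" ends in -o. The stems ending in -o (dudo → godudo, vuratso → govuratso) add the prefix go-.
The other patterns: stems ending in -b add -esh; stems ending in -k add be- … -um around the stem; stems ending in -n or -t add no- … -et around the stem.
So leso → goleso.

goleso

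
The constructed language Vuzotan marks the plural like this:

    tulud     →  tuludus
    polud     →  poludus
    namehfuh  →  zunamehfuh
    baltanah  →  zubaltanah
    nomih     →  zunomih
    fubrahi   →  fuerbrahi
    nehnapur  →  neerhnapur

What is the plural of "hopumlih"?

zuhopumlih

"hopumlih" ends in -h. The stems ending in -h (namehfuh → zunamehfuh, baltanah → zubaltanah, nomih → zunomih) add the prefix zu-.
The other patterns: stems ending in -d add -us; stems ending in -i or -r insert -er- after the first vowel.
So hopumlih → zuhopumlih.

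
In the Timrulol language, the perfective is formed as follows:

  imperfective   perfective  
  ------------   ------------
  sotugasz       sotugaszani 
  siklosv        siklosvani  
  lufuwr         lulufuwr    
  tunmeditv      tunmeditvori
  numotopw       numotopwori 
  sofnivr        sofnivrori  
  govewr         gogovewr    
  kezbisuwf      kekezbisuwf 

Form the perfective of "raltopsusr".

"raltopsusr" has second-to-last letter 's'. The stems whose second-to-last letter is 's' (sotugasz → sotugaszani, siklosv → siklosvani) add -ani.
So raltopsusr → raltopsusrani.

raltopsusrani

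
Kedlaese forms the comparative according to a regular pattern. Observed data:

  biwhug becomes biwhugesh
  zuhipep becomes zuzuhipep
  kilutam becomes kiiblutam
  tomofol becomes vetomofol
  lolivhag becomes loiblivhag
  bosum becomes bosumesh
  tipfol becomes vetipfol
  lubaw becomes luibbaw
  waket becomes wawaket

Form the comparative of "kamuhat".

kaibmuhat

kilutam and bosum both end in -m yet inflect differently (kiiblutam, bosumesh), so the final letter is not what conditions the rule; the last vowel is.
"kamuhat" has last vowel 'a'. The stems whose last vowel is 'a' (lolivhag → loiblivhag, lubaw → luibbaw, kilutam → kiiblutam) insert -ib- after the first vowel.
The other patterns: stems whose last vowel is 'o' add the prefix ve-; stems whose last vowel is 'e' repeat the first consonant+vowel as a prefix; stems whose last vowel is 'u' add -esh.
So kamuhat → kaibmuhat.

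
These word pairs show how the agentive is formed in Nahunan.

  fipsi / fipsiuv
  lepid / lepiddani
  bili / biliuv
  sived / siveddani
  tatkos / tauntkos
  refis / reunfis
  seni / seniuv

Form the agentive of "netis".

neuntis

refis and lepid both have last vowel 'i' yet inflect differently (reunfis, lepiddani), so the last vowel is not what conditions the rule; the final letter is.
"netis" ends in -s. The stems ending in -s (tatkos → tauntkos, refis → reunfis) insert -un- after the first vowel.
So netis → neuntis.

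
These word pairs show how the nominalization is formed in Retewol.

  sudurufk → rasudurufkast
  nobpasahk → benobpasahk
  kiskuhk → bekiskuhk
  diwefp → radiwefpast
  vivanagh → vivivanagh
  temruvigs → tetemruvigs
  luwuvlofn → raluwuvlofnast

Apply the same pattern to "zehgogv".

sudurufk and kiskuhk both end in -k yet inflect differently (rasudurufkast, bekiskuhk), so the final letter is not what conditions the rule; the second-to-last letter is.
"zehgogv" has second-to-last letter 'g'. The stems whose second-to-last letter is 'g' (vivanagh → vivivanagh, temruvigs → tetemruvigs) repeat the first consonant+vowel as a prefix.
The other patterns: stems whose second-to-last letter is 'f' add ra- … -ast around the stem; stems whose second-to-last letter is 'h' add the prefix be-.
So zehgogv → zezehgogv.

zezehgogv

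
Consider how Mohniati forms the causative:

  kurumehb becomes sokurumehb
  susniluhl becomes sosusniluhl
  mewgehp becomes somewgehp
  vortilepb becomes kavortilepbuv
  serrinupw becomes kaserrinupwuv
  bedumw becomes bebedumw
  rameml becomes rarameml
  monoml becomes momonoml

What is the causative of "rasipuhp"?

kurumehb and vortilepb both end in -b yet inflect differently (sokurumehb, kavortilepbuv), so the final letter is not what conditions the rule; the second-to-last letter is.
"rasipuhp" has second-to-last letter 'h'. The stems whose second-to-last letter is 'h' (kurumehb → sokurumehb, susniluhl → sosusniluhl, mewgehp → somewgehp) add the prefix so-.
The other patterns: stems whose second-to-last letter is 'p' add ka- … -uv around the stem; stems whose second-to-last letter is 'm' repeat the first consonant+vowel as a prefix.
So rasipuhp → sorasipuhp.

sorasipuhp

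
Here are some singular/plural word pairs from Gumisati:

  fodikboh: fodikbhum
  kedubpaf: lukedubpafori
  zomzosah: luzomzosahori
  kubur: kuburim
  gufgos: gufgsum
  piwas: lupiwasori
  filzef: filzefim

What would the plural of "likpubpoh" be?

"likpubpoh" has last vowel 'o'. The stems whose last vowel is 'o' (gufgos → gufgsum, fodikboh → fodikbhum) delete the last vowel and add -um.
So likpubpoh → likpubphum.

likpubphum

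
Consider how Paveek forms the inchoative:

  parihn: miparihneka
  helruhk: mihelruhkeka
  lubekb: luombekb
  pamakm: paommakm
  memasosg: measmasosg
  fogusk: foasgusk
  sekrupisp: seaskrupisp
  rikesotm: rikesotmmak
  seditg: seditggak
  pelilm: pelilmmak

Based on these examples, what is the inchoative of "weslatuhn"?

"weslatuhn" has second-to-last letter 'h'. The stems whose second-to-last letter is 'h' (parihn → miparihneka, helruhk → mihelruhkeka) add mi- … -eka around the stem.
The other patterns: stems whose second-to-last letter is 'k' insert -om- after the first vowel; stems whose second-to-last letter is 's' insert -as- after the first vowel; stems whose second-to-last letter is 'l' or 't' double the final consonant and add -ak.
So weslatuhn → miweslatuhneka.

miweslatuhneka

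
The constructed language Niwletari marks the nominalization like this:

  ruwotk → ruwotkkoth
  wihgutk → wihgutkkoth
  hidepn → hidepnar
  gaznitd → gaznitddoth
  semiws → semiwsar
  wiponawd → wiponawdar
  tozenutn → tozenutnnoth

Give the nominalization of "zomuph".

tozenutn and hidepn both end in -n yet inflect differently (tozenutnnoth, hidepnar), so the final letter is not what conditions the rule; the second-to-last letter is.
"zomuph" has second-to-last letter 'p'. The one such stem in the data (hidepn → hidepnar) adds -ar, so the same rule applies.
So zomuph → zomuphar.

zomuphar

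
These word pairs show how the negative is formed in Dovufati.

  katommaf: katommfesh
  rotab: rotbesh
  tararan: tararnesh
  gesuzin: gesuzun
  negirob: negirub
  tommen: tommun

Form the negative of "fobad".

fobdesh

"fobad" has last vowel 'a'. The stems whose last vowel is 'a' (katommaf → katommfesh, rotab → rotbesh, tararan → tararnesh) delete the last vowel and add -esh.
So fobad → fobdesh.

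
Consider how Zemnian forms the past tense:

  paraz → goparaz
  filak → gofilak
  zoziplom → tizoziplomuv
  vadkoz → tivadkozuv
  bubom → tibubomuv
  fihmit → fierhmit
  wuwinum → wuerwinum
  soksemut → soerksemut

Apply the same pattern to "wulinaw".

gowulinaw

paraz and vadkoz both end in -z yet inflect differently (goparaz, tivadkozuv), so the final letter is not what conditions the rule; the last vowel is.
"wulinaw" has last vowel 'a'. The stems whose last vowel is 'a' (paraz → goparaz, filak → gofilak) add the prefix go-.
The other patterns: stems whose last vowel is 'o' add ti- … -uv around the stem; stems whose last vowel is 'i' or 'u' insert -er- after the first vowel.
So wulinaw → gowulinaw.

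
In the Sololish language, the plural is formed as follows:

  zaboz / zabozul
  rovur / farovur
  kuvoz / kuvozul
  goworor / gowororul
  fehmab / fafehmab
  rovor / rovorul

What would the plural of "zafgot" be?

zafgotul

rovor and rovur both end in -r yet inflect differently (rovorul, farovur), so the final letter is not what conditions the rule; the last vowel is.
"zafgot" has last vowel 'o'. The stems whose last vowel is 'o' (rovor → rovorul, zaboz → zabozul, goworor → gowororul) add -ul.
The other pattern: stems whose last vowel is 'a' or 'u' add the prefix fa-.
So zafgot → zafgotul.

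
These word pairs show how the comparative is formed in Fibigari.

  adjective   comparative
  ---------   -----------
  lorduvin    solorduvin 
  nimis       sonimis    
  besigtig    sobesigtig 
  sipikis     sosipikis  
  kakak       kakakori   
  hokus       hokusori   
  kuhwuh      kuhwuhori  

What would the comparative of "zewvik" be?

nimis and hokus both end in -s yet inflect differently (sonimis, hokusori), so the final letter is not what conditions the rule; the last vowel is.
"zewvik" has last vowel 'i'. The stems whose last vowel is 'i' (lorduvin → solorduvin, nimis → sonimis, besigtig → sobesigtig) add the prefix so-.
The other pattern: stems whose last vowel is 'a' or 'u' add -ori.
So zewvik → sozewvik.

sozewvik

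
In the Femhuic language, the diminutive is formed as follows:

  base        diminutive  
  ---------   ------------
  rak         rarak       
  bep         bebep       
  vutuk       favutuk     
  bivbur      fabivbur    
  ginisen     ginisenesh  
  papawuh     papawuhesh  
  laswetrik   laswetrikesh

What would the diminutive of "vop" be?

rak and vutuk both end in -k yet inflect differently (rarak, favutuk), so the final letter is not what conditions the rule; the number of vowels is.
"vop" has 1 vowel. The stems with 1 vowel (rak → rarak, bep → bebep) repeat the first consonant+vowel as a prefix.
So vop → vovop.

vovop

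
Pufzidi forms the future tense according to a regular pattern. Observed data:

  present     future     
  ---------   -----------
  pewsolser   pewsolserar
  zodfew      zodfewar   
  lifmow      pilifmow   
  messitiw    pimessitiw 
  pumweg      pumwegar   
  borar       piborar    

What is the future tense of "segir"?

pewsolser and borar both end in -r yet inflect differently (pewsolserar, piborar), so the final letter is not what conditions the rule; the last vowel is.
"segir" has last vowel 'i'. The one such stem in the data (messitiw → pimessitiw) adds the prefix pi-, so the same rule applies.
The other pattern: stems whose last vowel is 'e' add -ar.
So segir → pisegir.

pisegir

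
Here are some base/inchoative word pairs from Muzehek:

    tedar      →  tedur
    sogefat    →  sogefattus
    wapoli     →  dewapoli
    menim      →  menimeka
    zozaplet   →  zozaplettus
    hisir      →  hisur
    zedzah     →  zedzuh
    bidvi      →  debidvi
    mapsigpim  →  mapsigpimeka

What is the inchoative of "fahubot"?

fahubottus

"fahubot" ends in -t. The stems ending in -t (sogefat → sogefattus, zozaplet → zozaplettus) double the final consonant and add -us.
So fahubot → fahubottus.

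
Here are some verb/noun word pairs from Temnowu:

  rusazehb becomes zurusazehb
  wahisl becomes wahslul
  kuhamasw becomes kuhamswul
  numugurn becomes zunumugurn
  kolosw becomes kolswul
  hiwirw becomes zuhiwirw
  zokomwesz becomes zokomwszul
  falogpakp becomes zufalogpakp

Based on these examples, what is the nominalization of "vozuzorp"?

kolosw and hiwirw both end in -w yet inflect differently (kolswul, zuhiwirw), so the final letter is not what conditions the rule; the second-to-last letter is.
"vozuzorp" has second-to-last letter 'r'. The stems whose second-to-last letter is 'r' (hiwirw → zuhiwirw, numugurn → zunumugurn) add the prefix zu-.
So vozuzorp → zuvozuzorp.

zuvozuzorp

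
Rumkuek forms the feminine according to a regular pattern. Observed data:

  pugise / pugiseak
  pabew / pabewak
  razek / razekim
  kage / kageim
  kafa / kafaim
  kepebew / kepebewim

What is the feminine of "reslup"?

reslupim

pugise and kage both end in -e yet inflect differently (pugiseak, kageim), so the final letter is not what conditions the rule; the first letter is.
"reslup" begins with r-. The one such stem in the data (razek → razekim) adds -im, so the same rule applies.
The other pattern: stems beginning with p- add -ak.
So reslup → reslupim.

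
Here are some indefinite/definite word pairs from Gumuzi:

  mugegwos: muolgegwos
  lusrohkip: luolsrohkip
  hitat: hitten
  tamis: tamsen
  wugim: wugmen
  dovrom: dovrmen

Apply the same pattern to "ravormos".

"ravormos" has 3 vowels. The stems with 3 vowels (mugegwos → muolgegwos, lusrohkip → luolsrohkip) insert -ol- after the first vowel.
The other pattern: stems with 2 vowels delete the last vowel and add -en.
So ravormos → raolvormos.

raolvormos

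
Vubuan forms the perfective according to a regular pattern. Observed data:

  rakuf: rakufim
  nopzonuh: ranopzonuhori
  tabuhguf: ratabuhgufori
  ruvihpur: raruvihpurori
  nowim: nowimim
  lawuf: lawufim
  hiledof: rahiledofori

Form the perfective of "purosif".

rapurosifori

lawuf and hiledof both end in -f yet inflect differently (lawufim, rahiledofori), so the final letter is not what conditions the rule; the number of vowels is.
"purosif" has 3 vowels. The stems with 3 vowels (ruvihpur → raruvihpurori, hiledof → rahiledofori, nopzonuh → ranopzonuhori) add ra- … -ori around the stem.
So purosif → rapurosifori.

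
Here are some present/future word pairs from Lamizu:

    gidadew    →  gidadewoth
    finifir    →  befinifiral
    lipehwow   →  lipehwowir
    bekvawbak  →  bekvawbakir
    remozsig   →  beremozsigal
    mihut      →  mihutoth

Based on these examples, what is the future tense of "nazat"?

nazatir

lipehwow and gidadew both end in -w yet inflect differently (lipehwowir, gidadewoth), so the final letter is not what conditions the rule; the last vowel is.
"nazat" has last vowel 'a'. The one such stem in the data (bekvawbak → bekvawbakir) adds -ir, so the same rule applies.
The other patterns: stems whose last vowel is 'i' add be- … -al around the stem; stems whose last vowel is 'e' or 'u' add -oth.
So nazat → nazatir.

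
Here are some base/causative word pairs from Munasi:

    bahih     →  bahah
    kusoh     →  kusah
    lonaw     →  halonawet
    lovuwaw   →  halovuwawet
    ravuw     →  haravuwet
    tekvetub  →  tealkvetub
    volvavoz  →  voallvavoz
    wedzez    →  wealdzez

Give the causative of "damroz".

ravuw and tekvetub both have last vowel 'u' yet inflect differently (haravuwet, tealkvetub), so the last vowel is not what conditions the rule; the final letter is.
"damroz" ends in -z. The stems ending in -z (volvavoz → voallvavoz, wedzez → wealdzez) insert -al- after the first vowel.
So damroz → daalmroz.

daalmroz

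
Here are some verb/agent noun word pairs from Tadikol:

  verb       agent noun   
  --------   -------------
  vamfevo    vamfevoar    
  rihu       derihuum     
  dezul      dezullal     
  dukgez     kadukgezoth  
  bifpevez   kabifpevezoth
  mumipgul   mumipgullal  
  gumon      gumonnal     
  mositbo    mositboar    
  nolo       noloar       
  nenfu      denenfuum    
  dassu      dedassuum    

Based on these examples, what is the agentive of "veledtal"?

nenfu and mumipgul both have last vowel 'u' yet inflect differently (denenfuum, mumipgullal), so the last vowel is not what conditions the rule; the final letter is.
"veledtal" ends in -l. The stems ending in -l (mumipgul → mumipgullal, dezul → dezullal) double the final consonant and add -al.
So veledtal → veledtallal.

veledtallal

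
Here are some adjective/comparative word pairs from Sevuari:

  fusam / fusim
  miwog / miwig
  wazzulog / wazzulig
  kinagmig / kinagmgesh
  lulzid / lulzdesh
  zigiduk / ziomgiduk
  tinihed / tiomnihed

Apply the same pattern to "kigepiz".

kigepzesh

miwog and kinagmig both end in -g yet inflect differently (miwig, kinagmgesh), so the final letter is not what conditions the rule; the last vowel is.
"kigepiz" has last vowel 'i'. The stems whose last vowel is 'i' (kinagmig → kinagmgesh, lulzid → lulzdesh) delete the last vowel and add -esh.
So kigepiz → kigepzesh.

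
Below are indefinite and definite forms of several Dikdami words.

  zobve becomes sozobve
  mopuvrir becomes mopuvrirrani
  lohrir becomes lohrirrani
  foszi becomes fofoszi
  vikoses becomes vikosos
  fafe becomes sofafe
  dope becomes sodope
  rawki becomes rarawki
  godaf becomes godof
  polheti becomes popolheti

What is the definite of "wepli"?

wewepli

"wepli" ends in -i. The stems ending in -i (polheti → popolheti, rawki → rarawki, foszi → fofoszi) repeat the first consonant+vowel as a prefix.
The other patterns: stems ending in -e add the prefix so-; stems ending in -r double the final consonant and add -ani; stems ending in -f or -s change the last vowel to 'o'.
So wepli → wewepli.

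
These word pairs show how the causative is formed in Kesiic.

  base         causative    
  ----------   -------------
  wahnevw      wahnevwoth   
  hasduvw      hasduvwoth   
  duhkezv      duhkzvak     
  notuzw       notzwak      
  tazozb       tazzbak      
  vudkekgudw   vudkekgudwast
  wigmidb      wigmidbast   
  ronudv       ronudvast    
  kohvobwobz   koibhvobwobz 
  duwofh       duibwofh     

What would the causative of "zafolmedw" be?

zafolmedwast

wahnevw and notuzw both end in -w yet inflect differently (wahnevwoth, notzwak), so the final letter is not what conditions the rule; the second-to-last letter is.
"zafolmedw" has second-to-last letter 'd'. The stems whose second-to-last letter is 'd' (vudkekgudw → vudkekgudwast, wigmidb → wigmidbast, ronudv → ronudvast) add -ast.
So zafolmedw → zafolmedwast.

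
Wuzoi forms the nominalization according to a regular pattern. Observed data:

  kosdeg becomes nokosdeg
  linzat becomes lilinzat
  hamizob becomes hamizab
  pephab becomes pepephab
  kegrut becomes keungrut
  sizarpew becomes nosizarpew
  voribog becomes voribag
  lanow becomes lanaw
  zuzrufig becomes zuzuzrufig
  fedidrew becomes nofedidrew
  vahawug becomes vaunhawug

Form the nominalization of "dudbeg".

"dudbeg" has last vowel 'e'. The stems whose last vowel is 'e' (fedidrew → nofedidrew, sizarpew → nosizarpew, kosdeg → nokosdeg) add the prefix no-.
So dudbeg → nodudbeg.

nodudbeg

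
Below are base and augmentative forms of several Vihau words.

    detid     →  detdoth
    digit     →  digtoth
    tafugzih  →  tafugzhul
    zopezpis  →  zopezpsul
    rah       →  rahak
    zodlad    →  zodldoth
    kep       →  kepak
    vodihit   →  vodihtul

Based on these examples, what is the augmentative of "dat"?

datak

"dat" has 1 vowel. The stems with 1 vowel (kep → kepak, rah → rahak) add -ak.
So dat → datak.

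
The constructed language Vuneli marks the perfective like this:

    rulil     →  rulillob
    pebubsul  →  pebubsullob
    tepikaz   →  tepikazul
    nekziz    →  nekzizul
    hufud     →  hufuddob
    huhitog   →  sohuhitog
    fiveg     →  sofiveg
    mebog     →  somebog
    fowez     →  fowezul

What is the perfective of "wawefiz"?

fowez and fiveg both have last vowel 'e' yet inflect differently (fowezul, sofiveg), so the last vowel is not what conditions the rule; the final letter is.
"wawefiz" ends in -z. The stems ending in -z (tepikaz → tepikazul, nekziz → nekzizul, fowez → fowezul) add -ul.
So wawefiz → wawefizul.

wawefizul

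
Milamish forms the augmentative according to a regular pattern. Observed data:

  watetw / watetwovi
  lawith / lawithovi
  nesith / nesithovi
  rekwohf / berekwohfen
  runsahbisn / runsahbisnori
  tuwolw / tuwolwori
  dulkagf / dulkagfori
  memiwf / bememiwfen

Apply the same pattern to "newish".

newishori

watetw and tuwolw both end in -w yet inflect differently (watetwovi, tuwolwori), so the final letter is not what conditions the rule; the second-to-last letter is.
"newish" has second-to-last letter 's'. The one such stem in the data (runsahbisn → runsahbisnori) adds -ori, so the same rule applies.
So newish → newishori.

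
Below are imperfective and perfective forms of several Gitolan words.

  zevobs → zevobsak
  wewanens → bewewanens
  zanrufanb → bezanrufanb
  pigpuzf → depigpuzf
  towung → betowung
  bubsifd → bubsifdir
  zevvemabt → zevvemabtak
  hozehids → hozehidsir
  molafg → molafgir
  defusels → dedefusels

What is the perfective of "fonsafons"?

befonsafons

"fonsafons" has second-to-last letter 'n'. The stems whose second-to-last letter is 'n' (towung → betowung, zanrufanb → bezanrufanb, wewanens → bewewanens) add the prefix be-.
So fonsafons → befonsafons.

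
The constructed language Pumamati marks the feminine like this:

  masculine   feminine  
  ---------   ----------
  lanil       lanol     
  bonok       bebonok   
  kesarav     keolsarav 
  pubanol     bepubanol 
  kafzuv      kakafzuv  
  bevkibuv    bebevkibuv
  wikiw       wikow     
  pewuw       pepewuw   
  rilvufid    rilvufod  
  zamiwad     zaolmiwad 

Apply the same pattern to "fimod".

kesarav and bevkibuv both end in -v yet inflect differently (keolsarav, bebevkibuv), so the final letter is not what conditions the rule; the last vowel is.
"fimod" has last vowel 'o'. The stems whose last vowel is 'o' (pubanol → bepubanol, bonok → bebonok) add the prefix be-.
So fimod → befimod.

befimod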